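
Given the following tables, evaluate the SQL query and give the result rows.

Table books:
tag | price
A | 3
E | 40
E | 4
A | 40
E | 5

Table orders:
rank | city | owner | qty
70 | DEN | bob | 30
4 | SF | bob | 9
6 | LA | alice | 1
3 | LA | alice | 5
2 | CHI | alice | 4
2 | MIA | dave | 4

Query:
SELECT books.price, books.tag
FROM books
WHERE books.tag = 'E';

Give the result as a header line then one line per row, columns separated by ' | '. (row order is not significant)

== RESULT ==
books.price | books.tag
40 | E
4 | E
5 | E

Derivation:
After WHERE (3 rows):
books.tag | books.price
E | 40
E | 4
E | 5
After SELECT (3 rows):
books.price | books.tag
40 | E
4 | E
5 | E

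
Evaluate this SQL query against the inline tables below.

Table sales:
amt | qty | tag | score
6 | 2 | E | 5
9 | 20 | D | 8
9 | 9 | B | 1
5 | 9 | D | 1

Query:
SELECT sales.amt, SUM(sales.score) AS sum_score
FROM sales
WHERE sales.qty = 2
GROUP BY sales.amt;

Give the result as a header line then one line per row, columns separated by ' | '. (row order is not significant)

== RESULT ==
sales.amt | sum_score
6 | 5

Derivation:
After WHERE (1 rows):
sales.amt | sales.qty | sales.tag | sales.score
6 | 2 | E | 5
After GROUP BY (1 rows):
sales.amt | sum_score
6 | 5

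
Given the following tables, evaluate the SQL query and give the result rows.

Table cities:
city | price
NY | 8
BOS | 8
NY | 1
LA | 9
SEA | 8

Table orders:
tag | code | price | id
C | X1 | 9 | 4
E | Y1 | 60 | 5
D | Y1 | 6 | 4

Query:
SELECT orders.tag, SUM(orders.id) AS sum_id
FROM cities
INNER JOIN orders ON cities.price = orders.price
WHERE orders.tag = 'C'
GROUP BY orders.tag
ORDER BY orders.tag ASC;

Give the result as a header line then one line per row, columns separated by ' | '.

== RESULT ==
orders.tag | sum_id
C | 4

Derivation:
After JOIN orders (1 rows):
cities.city | cities.price | orders.tag | orders.code | orders.price | orders.id
LA | 9 | C | X1 | 9 | 4
After WHERE (1 rows):
cities.city | cities.price | orders.tag | orders.code | orders.price | orders.id
LA | 9 | C | X1 | 9 | 4
After GROUP BY (1 rows):
orders.tag | sum_id
C | 4
After ORDER BY (1 rows):
orders.tag | sum_id
C | 4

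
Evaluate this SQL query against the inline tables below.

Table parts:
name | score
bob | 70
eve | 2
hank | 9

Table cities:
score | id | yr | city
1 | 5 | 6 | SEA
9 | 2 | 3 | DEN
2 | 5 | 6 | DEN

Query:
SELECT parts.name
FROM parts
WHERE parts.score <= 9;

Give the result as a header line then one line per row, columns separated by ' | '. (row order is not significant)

After WHERE (2 rows):
parts.name | parts.score
eve | 2
hank | 9
After SELECT (2 rows):
parts.name
eve
hank

== RESULT ==
parts.name
eve
hank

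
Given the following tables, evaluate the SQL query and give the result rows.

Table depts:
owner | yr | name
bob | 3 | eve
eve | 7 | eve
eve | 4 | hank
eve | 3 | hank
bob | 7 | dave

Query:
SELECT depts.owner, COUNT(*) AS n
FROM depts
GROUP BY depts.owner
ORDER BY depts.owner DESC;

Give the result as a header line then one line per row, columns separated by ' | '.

== RESULT ==
depts.owner | n
eve | 3
bob | 2

Derivation:
After GROUP BY (2 rows):
depts.owner | n
bob | 2
eve | 3
After ORDER BY (2 rows):
depts.owner | n
eve | 3
bob | 2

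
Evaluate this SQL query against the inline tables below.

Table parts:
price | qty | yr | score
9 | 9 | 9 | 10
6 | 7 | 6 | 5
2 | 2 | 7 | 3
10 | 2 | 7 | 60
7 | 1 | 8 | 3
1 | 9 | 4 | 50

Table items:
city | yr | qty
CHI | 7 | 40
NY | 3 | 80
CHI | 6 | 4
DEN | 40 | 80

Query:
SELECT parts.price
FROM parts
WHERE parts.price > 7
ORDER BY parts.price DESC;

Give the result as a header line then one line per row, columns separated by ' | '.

After WHERE (2 rows):
parts.price | parts.qty | parts.yr | parts.score
9 | 9 | 9 | 10
10 | 2 | 7 | 60
After SELECT (2 rows):
parts.price
9
10
After ORDER BY (2 rows):
parts.price
10
9

== RESULT ==
parts.price
10
9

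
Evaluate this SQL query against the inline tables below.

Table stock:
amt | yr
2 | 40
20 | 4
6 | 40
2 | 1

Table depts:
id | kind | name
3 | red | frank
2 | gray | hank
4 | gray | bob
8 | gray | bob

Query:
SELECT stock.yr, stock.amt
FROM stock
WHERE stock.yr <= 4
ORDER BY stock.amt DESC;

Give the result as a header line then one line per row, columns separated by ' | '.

== RESULT ==
stock.yr | stock.amt
4 | 20
1 | 2

Derivation:
After WHERE (2 rows):
stock.amt | stock.yr
20 | 4
2 | 1
After SELECT (2 rows):
stock.yr | stock.amt
4 | 20
1 | 2
After ORDER BY (2 rows):
stock.yr | stock.amt
4 | 20
1 | 2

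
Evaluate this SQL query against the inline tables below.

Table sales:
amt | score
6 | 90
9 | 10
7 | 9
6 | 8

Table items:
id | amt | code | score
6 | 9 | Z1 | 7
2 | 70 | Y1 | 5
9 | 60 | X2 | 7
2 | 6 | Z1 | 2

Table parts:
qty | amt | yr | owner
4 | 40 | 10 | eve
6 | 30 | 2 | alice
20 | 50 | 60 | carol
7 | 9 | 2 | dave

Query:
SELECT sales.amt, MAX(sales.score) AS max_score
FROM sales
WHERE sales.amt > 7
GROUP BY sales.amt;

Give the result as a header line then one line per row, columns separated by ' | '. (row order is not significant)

After WHERE (1 rows):
sales.amt | sales.score
9 | 10
After GROUP BY (1 rows):
sales.amt | max_score
9 | 10

== RESULT ==
sales.amt | max_score
9 | 10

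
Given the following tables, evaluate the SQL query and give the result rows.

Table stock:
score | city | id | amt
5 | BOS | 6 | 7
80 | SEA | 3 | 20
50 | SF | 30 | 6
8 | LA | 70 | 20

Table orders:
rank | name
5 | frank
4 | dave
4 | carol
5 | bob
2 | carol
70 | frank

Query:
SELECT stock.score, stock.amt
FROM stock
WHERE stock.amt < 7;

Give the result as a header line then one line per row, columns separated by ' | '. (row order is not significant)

== RESULT ==
stock.score | stock.amt
50 | 6

Derivation:
After WHERE (1 rows):
stock.score | stock.city | stock.id | stock.amt
50 | SF | 30 | 6
After SELECT (1 rows):
stock.score | stock.amt
50 | 6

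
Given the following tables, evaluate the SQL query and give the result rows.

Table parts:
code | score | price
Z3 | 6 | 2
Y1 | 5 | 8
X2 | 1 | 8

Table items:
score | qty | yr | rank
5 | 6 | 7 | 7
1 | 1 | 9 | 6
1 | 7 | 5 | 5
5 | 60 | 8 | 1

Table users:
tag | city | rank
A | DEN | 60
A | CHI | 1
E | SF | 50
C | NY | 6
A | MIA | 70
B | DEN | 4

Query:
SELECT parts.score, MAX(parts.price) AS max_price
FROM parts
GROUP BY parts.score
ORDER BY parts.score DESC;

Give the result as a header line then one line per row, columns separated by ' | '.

== RESULT ==
parts.score | max_price
6 | 2
5 | 8
1 | 8

Derivation:
After GROUP BY (3 rows):
parts.score | max_price
6 | 2
5 | 8
1 | 8
After ORDER BY (3 rows):
parts.score | max_price
6 | 2
5 | 8
1 | 8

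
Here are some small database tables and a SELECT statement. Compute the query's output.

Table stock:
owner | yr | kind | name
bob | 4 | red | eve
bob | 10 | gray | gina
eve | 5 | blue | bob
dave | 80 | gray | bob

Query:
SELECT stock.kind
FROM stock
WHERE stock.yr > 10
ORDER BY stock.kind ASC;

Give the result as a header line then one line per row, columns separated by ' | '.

== RESULT ==
stock.kind
gray

Derivation:
After WHERE (1 rows):
stock.owner | stock.yr | stock.kind | stock.name
dave | 80 | gray | bob
After SELECT (1 rows):
stock.kind
gray
After ORDER BY (1 rows):
stock.kind
gray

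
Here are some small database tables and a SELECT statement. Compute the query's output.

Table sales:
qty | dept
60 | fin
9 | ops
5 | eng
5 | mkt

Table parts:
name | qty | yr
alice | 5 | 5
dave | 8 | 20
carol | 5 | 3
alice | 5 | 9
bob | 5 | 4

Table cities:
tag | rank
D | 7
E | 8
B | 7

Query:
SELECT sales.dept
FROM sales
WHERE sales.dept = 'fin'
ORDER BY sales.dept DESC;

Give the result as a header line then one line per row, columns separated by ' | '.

== RESULT ==
sales.dept
fin

Derivation:
After WHERE (1 rows):
sales.qty | sales.dept
60 | fin
After SELECT (1 rows):
sales.dept
fin
After ORDER BY (1 rows):
sales.dept
fin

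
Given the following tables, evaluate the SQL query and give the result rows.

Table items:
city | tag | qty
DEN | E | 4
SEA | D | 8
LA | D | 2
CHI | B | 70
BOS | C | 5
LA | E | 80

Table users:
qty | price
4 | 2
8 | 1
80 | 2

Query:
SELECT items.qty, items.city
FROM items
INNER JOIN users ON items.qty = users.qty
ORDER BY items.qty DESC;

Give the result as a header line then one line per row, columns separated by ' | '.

After JOIN users (3 rows):
items.city | items.tag | items.qty | users.qty | users.price
DEN | E | 4 | 4 | 2
SEA | D | 8 | 8 | 1
LA | E | 80 | 80 | 2
After SELECT (3 rows):
items.qty | items.city
4 | DEN
8 | SEA
80 | LA
After ORDER BY (3 rows):
items.qty | items.city
80 | LA
8 | SEA
4 | DEN

== RESULT ==
items.qty | items.city
80 | LA
8 | SEA
4 | DEN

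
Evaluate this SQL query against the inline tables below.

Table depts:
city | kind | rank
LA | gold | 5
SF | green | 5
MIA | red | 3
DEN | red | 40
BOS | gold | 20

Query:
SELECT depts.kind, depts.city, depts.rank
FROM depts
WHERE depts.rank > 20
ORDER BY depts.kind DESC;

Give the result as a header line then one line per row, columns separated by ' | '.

== RESULT ==
depts.kind | depts.city | depts.rank
red | DEN | 40

Derivation:
After WHERE (1 rows):
depts.city | depts.kind | depts.rank
DEN | red | 40
After SELECT (1 rows):
depts.kind | depts.city | depts.rank
red | DEN | 40
After ORDER BY (1 rows):
depts.kind | depts.city | depts.rank
red | DEN | 40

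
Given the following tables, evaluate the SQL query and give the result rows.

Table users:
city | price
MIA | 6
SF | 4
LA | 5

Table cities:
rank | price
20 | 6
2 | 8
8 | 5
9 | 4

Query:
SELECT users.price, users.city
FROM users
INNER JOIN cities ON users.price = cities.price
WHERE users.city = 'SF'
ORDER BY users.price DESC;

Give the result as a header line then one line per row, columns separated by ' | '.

== RESULT ==
users.price | users.city
4 | SF

Derivation:
After JOIN cities (3 rows):
users.city | users.price | cities.rank | cities.price
MIA | 6 | 20 | 6
SF | 4 | 9 | 4
LA | 5 | 8 | 5
After WHERE (1 rows):
users.city | users.price | cities.rank | cities.price
SF | 4 | 9 | 4
After SELECT (1 rows):
users.price | users.city
4 | SF
After ORDER BY (1 rows):
users.price | users.city
4 | SF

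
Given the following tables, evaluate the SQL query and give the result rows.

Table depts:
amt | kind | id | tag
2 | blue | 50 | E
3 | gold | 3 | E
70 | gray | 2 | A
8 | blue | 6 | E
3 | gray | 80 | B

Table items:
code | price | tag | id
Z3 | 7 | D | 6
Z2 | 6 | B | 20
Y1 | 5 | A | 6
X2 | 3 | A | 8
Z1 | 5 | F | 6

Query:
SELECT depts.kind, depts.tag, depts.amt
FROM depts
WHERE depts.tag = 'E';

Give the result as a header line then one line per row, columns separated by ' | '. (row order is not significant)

== RESULT ==
depts.kind | depts.tag | depts.amt
blue | E | 2
gold | E | 3
blue | E | 8

Derivation:
After WHERE (3 rows):
depts.amt | depts.kind | depts.id | depts.tag
2 | blue | 50 | E
3 | gold | 3 | E
8 | blue | 6 | E
After SELECT (3 rows):
depts.kind | depts.tag | depts.amt
blue | E | 2
gold | E | 3
blue | E | 8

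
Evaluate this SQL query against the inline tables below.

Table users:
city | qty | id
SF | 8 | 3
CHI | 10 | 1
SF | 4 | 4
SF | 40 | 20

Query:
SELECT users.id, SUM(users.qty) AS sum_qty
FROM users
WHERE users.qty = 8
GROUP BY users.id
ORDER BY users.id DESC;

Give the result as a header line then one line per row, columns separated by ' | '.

After WHERE (1 rows):
users.city | users.qty | users.id
SF | 8 | 3
After GROUP BY (1 rows):
users.id | sum_qty
3 | 8
After ORDER BY (1 rows):
users.id | sum_qty
3 | 8

== RESULT ==
users.id | sum_qty
3 | 8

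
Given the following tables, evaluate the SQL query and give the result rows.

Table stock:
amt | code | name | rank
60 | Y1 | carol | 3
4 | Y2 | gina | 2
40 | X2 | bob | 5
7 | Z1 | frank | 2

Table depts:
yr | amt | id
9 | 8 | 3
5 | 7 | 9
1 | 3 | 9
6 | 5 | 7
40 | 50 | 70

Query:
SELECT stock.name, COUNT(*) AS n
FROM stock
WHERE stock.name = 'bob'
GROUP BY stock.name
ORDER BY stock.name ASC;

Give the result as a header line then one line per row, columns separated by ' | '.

== RESULT ==
stock.name | n
bob | 1

Derivation:
After WHERE (1 rows):
stock.amt | stock.code | stock.name | stock.rank
40 | X2 | bob | 5
After GROUP BY (1 rows):
stock.name | n
bob | 1
After ORDER BY (1 rows):
stock.name | n
bob | 1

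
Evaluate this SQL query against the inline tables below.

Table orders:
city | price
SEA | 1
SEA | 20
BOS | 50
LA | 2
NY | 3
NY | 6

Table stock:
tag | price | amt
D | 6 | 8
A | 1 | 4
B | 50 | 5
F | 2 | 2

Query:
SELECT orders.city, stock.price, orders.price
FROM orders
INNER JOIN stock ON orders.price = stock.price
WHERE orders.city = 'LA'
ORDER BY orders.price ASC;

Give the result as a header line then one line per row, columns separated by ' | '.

== RESULT ==
orders.city | stock.price | orders.price
LA | 2 | 2

Derivation:
After JOIN stock (4 rows):
orders.city | orders.price | stock.tag | stock.price | stock.amt
SEA | 1 | A | 1 | 4
BOS | 50 | B | 50 | 5
LA | 2 | F | 2 | 2
NY | 6 | D | 6 | 8
After WHERE (1 rows):
orders.city | orders.price | stock.tag | stock.price | stock.amt
LA | 2 | F | 2 | 2
After SELECT (1 rows):
orders.city | stock.price | orders.price
LA | 2 | 2
After ORDER BY (1 rows):
orders.city | stock.price | orders.price
LA | 2 | 2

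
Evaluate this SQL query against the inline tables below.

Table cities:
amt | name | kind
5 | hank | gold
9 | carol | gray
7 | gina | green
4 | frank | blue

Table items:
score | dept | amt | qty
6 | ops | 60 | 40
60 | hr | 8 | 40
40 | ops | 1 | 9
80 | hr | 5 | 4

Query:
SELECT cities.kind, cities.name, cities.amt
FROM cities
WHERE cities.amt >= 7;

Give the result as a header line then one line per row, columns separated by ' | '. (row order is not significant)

After WHERE (2 rows):
cities.amt | cities.name | cities.kind
9 | carol | gray
7 | gina | green
After SELECT (2 rows):
cities.kind | cities.name | cities.amt
gray | carol | 9
green | gina | 7

== RESULT ==
cities.kind | cities.name | cities.amt
gray | carol | 9
green | gina | 7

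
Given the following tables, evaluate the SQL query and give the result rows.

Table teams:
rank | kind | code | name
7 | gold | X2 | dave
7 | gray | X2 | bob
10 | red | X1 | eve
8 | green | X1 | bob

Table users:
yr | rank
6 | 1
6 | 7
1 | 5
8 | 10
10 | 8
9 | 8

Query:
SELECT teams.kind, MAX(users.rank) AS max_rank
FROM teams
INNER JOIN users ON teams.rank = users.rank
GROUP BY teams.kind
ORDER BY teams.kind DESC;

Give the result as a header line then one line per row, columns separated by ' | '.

== RESULT ==
teams.kind | max_rank
red | 10
green | 8
gray | 7
gold | 7

Derivation:
After JOIN users (5 rows):
teams.rank | teams.kind | teams.code | teams.name | users.yr | users.rank
7 | gold | X2 | dave | 6 | 7
7 | gray | X2 | bob | 6 | 7
10 | red | X1 | eve | 8 | 10
8 | green | X1 | bob | 10 | 8
8 | green | X1 | bob | 9 | 8
After GROUP BY (4 rows):
teams.kind | max_rank
gold | 7
gray | 7
red | 10
green | 8
After ORDER BY (4 rows):
teams.kind | max_rank
red | 10
green | 8
gray | 7
gold | 7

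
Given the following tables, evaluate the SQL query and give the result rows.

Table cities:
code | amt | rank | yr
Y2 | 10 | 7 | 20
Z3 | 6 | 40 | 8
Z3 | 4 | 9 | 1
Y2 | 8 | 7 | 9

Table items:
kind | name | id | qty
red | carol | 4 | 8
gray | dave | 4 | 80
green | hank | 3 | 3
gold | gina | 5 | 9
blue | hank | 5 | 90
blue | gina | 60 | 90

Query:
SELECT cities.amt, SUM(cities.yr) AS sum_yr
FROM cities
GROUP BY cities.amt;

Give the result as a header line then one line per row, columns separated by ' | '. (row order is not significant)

After GROUP BY (4 rows):
cities.amt | sum_yr
10 | 20
6 | 8
4 | 1
8 | 9

== RESULT ==
cities.amt | sum_yr
10 | 20
6 | 8
4 | 1
8 | 9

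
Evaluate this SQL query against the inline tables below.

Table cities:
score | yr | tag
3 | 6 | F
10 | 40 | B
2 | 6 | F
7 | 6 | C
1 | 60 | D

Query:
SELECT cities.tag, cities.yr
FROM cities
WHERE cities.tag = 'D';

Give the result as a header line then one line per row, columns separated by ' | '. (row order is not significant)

== RESULT ==
cities.tag | cities.yr
D | 60

Derivation:
After WHERE (1 rows):
cities.score | cities.yr | cities.tag
1 | 60 | D
After SELECT (1 rows):
cities.tag | cities.yr
D | 60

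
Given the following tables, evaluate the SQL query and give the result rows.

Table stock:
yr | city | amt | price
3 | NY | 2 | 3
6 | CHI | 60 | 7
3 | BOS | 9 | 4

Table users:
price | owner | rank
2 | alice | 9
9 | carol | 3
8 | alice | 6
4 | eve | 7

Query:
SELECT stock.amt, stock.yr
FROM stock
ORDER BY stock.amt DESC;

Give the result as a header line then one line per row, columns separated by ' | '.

== RESULT ==
stock.amt | stock.yr
60 | 6
9 | 3
2 | 3

Derivation:
After SELECT (3 rows):
stock.amt | stock.yr
2 | 3
60 | 6
9 | 3
After ORDER BY (3 rows):
stock.amt | stock.yr
60 | 6
9 | 3
2 | 3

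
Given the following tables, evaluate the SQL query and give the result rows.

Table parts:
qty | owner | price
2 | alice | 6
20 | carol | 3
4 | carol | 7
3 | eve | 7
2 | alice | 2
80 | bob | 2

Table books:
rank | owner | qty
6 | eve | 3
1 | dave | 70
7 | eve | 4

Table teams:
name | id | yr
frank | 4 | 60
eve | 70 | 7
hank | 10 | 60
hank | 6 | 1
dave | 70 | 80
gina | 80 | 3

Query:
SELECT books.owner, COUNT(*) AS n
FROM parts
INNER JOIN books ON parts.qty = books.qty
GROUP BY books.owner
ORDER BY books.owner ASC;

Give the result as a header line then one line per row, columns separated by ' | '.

After JOIN books (2 rows):
parts.qty | parts.owner | parts.price | books.rank | books.owner | books.qty
4 | carol | 7 | 7 | eve | 4
3 | eve | 7 | 6 | eve | 3
After GROUP BY (1 rows):
books.owner | n
eve | 2
After ORDER BY (1 rows):
books.owner | n
eve | 2

== RESULT ==
books.owner | n
eve | 2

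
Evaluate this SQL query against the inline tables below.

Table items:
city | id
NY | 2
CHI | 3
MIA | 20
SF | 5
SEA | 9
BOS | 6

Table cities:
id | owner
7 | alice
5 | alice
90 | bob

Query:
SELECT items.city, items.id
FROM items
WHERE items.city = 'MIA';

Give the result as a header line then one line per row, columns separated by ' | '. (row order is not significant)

After WHERE (1 rows):
items.city | items.id
MIA | 20
After SELECT (1 rows):
items.city | items.id
MIA | 20

== RESULT ==
items.city | items.id
MIA | 20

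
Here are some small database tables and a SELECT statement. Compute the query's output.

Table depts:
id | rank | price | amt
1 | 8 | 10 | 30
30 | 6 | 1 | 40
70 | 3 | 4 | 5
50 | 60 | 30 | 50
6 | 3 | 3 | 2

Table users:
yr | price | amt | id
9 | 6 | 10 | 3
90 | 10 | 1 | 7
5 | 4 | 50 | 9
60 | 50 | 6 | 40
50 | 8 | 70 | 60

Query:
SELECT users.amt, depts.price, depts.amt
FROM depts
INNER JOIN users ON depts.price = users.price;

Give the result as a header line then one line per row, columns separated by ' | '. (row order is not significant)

After JOIN users (2 rows):
depts.id | depts.rank | depts.price | depts.amt | users.yr | users.price | users.amt | users.id
1 | 8 | 10 | 30 | 90 | 10 | 1 | 7
70 | 3 | 4 | 5 | 5 | 4 | 50 | 9
After SELECT (2 rows):
users.amt | depts.price | depts.amt
1 | 10 | 30
50 | 4 | 5

== RESULT ==
users.amt | depts.price | depts.amt
1 | 10 | 30
50 | 4 | 5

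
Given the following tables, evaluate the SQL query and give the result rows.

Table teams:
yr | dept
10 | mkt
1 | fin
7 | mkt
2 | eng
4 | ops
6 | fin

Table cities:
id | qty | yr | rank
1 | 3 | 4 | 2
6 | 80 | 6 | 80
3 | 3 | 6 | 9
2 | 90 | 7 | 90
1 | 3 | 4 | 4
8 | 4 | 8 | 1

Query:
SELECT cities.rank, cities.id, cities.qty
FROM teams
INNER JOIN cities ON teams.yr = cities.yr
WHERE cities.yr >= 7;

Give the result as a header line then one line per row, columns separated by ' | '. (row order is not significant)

After JOIN cities (5 rows):
teams.yr | teams.dept | cities.id | cities.qty | cities.yr | cities.rank
7 | mkt | 2 | 90 | 7 | 90
4 | ops | 1 | 3 | 4 | 2
4 | ops | 1 | 3 | 4 | 4
6 | fin | 6 | 80 | 6 | 80
6 | fin | 3 | 3 | 6 | 9
After WHERE (1 rows):
teams.yr | teams.dept | cities.id | cities.qty | cities.yr | cities.rank
7 | mkt | 2 | 90 | 7 | 90
After SELECT (1 rows):
cities.rank | cities.id | cities.qty
90 | 2 | 90

== RESULT ==
cities.rank | cities.id | cities.qty
90 | 2 | 90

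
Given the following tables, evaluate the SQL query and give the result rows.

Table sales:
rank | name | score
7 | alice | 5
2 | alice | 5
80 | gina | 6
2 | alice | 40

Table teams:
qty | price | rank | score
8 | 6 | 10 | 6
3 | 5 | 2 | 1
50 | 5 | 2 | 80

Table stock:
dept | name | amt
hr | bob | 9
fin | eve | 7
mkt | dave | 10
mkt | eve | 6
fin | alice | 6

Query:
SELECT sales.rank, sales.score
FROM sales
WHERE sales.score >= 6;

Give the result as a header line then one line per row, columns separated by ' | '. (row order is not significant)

After WHERE (2 rows):
sales.rank | sales.name | sales.score
80 | gina | 6
2 | alice | 40
After SELECT (2 rows):
sales.rank | sales.score
80 | 6
2 | 40

== RESULT ==
sales.rank | sales.score
80 | 6
2 | 40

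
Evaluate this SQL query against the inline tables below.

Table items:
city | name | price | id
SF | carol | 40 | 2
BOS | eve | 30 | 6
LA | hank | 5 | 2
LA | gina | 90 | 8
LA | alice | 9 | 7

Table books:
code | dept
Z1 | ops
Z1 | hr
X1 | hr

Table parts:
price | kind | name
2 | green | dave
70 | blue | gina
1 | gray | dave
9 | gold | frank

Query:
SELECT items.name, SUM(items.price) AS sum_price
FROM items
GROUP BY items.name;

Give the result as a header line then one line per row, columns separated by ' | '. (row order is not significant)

After GROUP BY (5 rows):
items.name | sum_price
carol | 40
eve | 30
hank | 5
gina | 90
alice | 9

== RESULT ==
items.name | sum_price
carol | 40
eve | 30
hank | 5
gina | 90
alice | 9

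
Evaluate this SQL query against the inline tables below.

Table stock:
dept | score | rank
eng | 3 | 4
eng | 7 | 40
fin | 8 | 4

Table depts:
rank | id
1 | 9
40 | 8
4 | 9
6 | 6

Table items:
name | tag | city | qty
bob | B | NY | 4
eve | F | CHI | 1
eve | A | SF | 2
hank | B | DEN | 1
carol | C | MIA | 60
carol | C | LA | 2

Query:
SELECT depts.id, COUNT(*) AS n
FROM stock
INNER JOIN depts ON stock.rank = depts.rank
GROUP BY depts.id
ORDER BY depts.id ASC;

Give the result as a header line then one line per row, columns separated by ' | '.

After JOIN depts (3 rows):
stock.dept | stock.score | stock.rank | depts.rank | depts.id
eng | 3 | 4 | 4 | 9
eng | 7 | 40 | 40 | 8
fin | 8 | 4 | 4 | 9
After GROUP BY (2 rows):
depts.id | n
9 | 2
8 | 1
After ORDER BY (2 rows):
depts.id | n
8 | 1
9 | 2

== RESULT ==
depts.id | n
8 | 1
9 | 2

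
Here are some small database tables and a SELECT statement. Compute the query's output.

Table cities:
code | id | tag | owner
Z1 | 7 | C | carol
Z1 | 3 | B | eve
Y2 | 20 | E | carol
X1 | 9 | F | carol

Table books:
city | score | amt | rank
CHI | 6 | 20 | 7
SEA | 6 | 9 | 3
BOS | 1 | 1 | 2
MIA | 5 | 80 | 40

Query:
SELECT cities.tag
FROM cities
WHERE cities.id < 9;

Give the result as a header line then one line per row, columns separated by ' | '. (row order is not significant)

After WHERE (2 rows):
cities.code | cities.id | cities.tag | cities.owner
Z1 | 7 | C | carol
Z1 | 3 | B | eve
After SELECT (2 rows):
cities.tag
C
B

== RESULT ==
cities.tag
C
B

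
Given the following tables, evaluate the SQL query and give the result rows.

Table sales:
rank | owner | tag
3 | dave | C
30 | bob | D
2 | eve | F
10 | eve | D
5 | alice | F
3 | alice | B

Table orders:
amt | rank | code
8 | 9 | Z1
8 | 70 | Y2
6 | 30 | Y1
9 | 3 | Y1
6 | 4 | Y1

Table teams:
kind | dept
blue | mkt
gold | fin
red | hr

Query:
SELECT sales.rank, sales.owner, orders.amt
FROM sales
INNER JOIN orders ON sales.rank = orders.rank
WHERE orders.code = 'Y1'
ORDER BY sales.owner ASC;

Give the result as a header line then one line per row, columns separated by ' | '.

After JOIN orders (3 rows):
sales.rank | sales.owner | sales.tag | orders.amt | orders.rank | orders.code
3 | dave | C | 9 | 3 | Y1
30 | bob | D | 6 | 30 | Y1
3 | alice | B | 9 | 3 | Y1
After WHERE (3 rows):
sales.rank | sales.owner | sales.tag | orders.amt | orders.rank | orders.code
3 | dave | C | 9 | 3 | Y1
30 | bob | D | 6 | 30 | Y1
3 | alice | B | 9 | 3 | Y1
After SELECT (3 rows):
sales.rank | sales.owner | orders.amt
3 | dave | 9
30 | bob | 6
3 | alice | 9
After ORDER BY (3 rows):
sales.rank | sales.owner | orders.amt
3 | alice | 9
30 | bob | 6
3 | dave | 9

== RESULT ==
sales.rank | sales.owner | orders.amt
3 | alice | 9
30 | bob | 6
3 | dave | 9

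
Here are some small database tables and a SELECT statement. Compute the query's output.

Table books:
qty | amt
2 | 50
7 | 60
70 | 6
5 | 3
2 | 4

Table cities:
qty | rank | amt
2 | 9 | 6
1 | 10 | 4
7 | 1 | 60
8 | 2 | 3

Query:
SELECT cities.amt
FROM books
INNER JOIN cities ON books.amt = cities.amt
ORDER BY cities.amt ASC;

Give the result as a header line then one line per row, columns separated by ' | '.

== RESULT ==
cities.amt
3
4
6
60

Derivation:
After JOIN cities (4 rows):
books.qty | books.amt | cities.qty | cities.rank | cities.amt
7 | 60 | 7 | 1 | 60
70 | 6 | 2 | 9 | 6
5 | 3 | 8 | 2 | 3
2 | 4 | 1 | 10 | 4
After SELECT (4 rows):
cities.amt
60
6
3
4
After ORDER BY (4 rows):
cities.amt
3
4
6
60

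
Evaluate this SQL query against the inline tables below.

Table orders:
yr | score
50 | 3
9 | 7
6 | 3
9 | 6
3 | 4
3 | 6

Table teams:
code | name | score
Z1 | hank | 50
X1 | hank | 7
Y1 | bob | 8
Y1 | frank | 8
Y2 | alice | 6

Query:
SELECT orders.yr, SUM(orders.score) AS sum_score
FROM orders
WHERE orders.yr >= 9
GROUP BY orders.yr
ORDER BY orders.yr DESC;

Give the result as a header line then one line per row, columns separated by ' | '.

== RESULT ==
orders.yr | sum_score
50 | 3
9 | 13

Derivation:
After WHERE (3 rows):
orders.yr | orders.score
50 | 3
9 | 7
9 | 6
After GROUP BY (2 rows):
orders.yr | sum_score
50 | 3
9 | 13
After ORDER BY (2 rows):
orders.yr | sum_score
50 | 3
9 | 13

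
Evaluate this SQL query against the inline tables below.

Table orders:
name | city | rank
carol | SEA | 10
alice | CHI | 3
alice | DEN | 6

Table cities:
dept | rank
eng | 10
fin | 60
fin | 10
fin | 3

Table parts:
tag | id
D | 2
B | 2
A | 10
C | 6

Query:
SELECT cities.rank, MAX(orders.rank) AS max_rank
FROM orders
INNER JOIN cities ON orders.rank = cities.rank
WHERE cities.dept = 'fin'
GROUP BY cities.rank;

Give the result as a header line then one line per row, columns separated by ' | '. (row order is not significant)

After JOIN cities (3 rows):
orders.name | orders.city | orders.rank | cities.dept | cities.rank
carol | SEA | 10 | eng | 10
carol | SEA | 10 | fin | 10
alice | CHI | 3 | fin | 3
After WHERE (2 rows):
orders.name | orders.city | orders.rank | cities.dept | cities.rank
carol | SEA | 10 | fin | 10
alice | CHI | 3 | fin | 3
After GROUP BY (2 rows):
cities.rank | max_rank
10 | 10
3 | 3

== RESULT ==
cities.rank | max_rank
10 | 10
3 | 3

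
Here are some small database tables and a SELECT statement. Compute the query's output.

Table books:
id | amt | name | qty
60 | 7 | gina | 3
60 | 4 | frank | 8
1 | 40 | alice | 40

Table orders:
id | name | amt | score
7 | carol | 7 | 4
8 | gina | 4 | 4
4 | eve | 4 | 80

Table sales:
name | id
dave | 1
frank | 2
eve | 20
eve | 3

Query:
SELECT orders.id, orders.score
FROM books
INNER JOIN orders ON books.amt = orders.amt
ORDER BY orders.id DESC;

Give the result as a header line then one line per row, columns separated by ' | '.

== RESULT ==
orders.id | orders.score
8 | 4
7 | 4
4 | 80

Derivation:
After JOIN orders (3 rows):
books.id | books.amt | books.name | books.qty | orders.id | orders.name | orders.amt | orders.score
60 | 7 | gina | 3 | 7 | carol | 7 | 4
60 | 4 | frank | 8 | 8 | gina | 4 | 4
60 | 4 | frank | 8 | 4 | eve | 4 | 80
After SELECT (3 rows):
orders.id | orders.score
7 | 4
8 | 4
4 | 80
After ORDER BY (3 rows):
orders.id | orders.score
8 | 4
7 | 4
4 | 80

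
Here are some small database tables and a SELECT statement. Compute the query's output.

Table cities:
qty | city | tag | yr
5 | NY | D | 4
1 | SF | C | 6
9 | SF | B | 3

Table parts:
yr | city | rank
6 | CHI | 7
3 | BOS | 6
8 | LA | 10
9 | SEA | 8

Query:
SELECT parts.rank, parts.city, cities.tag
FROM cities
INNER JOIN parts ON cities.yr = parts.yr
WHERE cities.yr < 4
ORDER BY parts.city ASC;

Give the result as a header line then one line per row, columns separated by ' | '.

== RESULT ==
parts.rank | parts.city | cities.tag
6 | BOS | B

Derivation:
After JOIN parts (2 rows):
cities.qty | cities.city | cities.tag | cities.yr | parts.yr | parts.city | parts.rank
1 | SF | C | 6 | 6 | CHI | 7
9 | SF | B | 3 | 3 | BOS | 6
After WHERE (1 rows):
cities.qty | cities.city | cities.tag | cities.yr | parts.yr | parts.city | parts.rank
9 | SF | B | 3 | 3 | BOS | 6
After SELECT (1 rows):
parts.rank | parts.city | cities.tag
6 | BOS | B
After ORDER BY (1 rows):
parts.rank | parts.city | cities.tag
6 | BOS | B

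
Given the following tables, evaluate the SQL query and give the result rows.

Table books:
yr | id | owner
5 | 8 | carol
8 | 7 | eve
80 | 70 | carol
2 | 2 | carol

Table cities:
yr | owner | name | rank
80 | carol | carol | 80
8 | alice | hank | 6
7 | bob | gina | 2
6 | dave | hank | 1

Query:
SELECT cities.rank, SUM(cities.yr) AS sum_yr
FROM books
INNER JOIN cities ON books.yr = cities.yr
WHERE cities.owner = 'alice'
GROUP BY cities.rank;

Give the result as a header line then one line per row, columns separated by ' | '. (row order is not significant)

After JOIN cities (2 rows):
books.yr | books.id | books.owner | cities.yr | cities.owner | cities.name | cities.rank
8 | 7 | eve | 8 | alice | hank | 6
80 | 70 | carol | 80 | carol | carol | 80
After WHERE (1 rows):
books.yr | books.id | books.owner | cities.yr | cities.owner | cities.name | cities.rank
8 | 7 | eve | 8 | alice | hank | 6
After GROUP BY (1 rows):
cities.rank | sum_yr
6 | 8

== RESULT ==
cities.rank | sum_yr
6 | 8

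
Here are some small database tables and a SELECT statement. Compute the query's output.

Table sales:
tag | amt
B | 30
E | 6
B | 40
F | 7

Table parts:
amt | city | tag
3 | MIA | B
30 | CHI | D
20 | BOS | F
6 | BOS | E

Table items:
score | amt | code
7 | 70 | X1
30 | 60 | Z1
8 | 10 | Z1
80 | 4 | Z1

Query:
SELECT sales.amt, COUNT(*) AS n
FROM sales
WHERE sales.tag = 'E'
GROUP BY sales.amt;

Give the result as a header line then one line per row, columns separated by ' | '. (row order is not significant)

After WHERE (1 rows):
sales.tag | sales.amt
E | 6
After GROUP BY (1 rows):
sales.amt | n
6 | 1

== RESULT ==
sales.amt | n
6 | 1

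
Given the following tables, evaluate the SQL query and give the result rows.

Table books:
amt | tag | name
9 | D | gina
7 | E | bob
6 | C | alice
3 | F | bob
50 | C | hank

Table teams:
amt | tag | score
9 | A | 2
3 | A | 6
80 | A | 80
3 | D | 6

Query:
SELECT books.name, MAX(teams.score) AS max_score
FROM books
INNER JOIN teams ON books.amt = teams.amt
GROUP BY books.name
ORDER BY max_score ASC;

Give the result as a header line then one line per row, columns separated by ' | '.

After JOIN teams (3 rows):
books.amt | books.tag | books.name | teams.amt | teams.tag | teams.score
9 | D | gina | 9 | A | 2
3 | F | bob | 3 | A | 6
3 | F | bob | 3 | D | 6
After GROUP BY (2 rows):
books.name | max_score
gina | 2
bob | 6
After ORDER BY (2 rows):
books.name | max_score
gina | 2
bob | 6

== RESULT ==
books.name | max_score
gina | 2
bob | 6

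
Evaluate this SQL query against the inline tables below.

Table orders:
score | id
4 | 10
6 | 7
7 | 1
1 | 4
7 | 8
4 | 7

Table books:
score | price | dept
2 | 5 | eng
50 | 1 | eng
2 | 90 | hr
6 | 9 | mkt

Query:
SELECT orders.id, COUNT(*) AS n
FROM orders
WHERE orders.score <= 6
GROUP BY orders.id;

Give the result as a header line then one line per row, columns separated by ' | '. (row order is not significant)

After WHERE (4 rows):
orders.score | orders.id
4 | 10
6 | 7
1 | 4
4 | 7
After GROUP BY (3 rows):
orders.id | n
10 | 1
7 | 2
4 | 1

== RESULT ==
orders.id | n
10 | 1
7 | 2
4 | 1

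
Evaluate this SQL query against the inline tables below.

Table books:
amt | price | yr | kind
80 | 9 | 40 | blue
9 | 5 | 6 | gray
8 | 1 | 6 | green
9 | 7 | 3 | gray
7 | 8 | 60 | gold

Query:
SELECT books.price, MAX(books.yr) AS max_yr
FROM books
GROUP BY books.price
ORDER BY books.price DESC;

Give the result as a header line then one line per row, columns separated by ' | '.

== RESULT ==
books.price | max_yr
9 | 40
8 | 60
7 | 3
5 | 6
1 | 6

Derivation:
After GROUP BY (5 rows):
books.price | max_yr
9 | 40
5 | 6
1 | 6
7 | 3
8 | 60
After ORDER BY (5 rows):
books.price | max_yr
9 | 40
8 | 60
7 | 3
5 | 6
1 | 6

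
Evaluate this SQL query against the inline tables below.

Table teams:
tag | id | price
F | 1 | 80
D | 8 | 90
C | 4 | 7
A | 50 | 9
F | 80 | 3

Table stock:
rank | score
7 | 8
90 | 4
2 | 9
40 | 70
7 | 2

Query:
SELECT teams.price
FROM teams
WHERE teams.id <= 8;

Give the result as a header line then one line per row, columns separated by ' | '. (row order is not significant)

== RESULT ==
teams.price
80
90
7

Derivation:
After WHERE (3 rows):
teams.tag | teams.id | teams.price
F | 1 | 80
D | 8 | 90
C | 4 | 7
After SELECT (3 rows):
teams.price
80
90
7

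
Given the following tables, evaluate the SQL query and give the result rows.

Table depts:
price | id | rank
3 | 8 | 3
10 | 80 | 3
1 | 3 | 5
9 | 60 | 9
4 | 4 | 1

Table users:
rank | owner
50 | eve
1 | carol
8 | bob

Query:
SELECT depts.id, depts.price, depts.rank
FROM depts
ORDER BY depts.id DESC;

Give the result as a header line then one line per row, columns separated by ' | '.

== RESULT ==
depts.id | depts.price | depts.rank
80 | 10 | 3
60 | 9 | 9
8 | 3 | 3
4 | 4 | 1
3 | 1 | 5

Derivation:
After SELECT (5 rows):
depts.id | depts.price | depts.rank
8 | 3 | 3
80 | 10 | 3
3 | 1 | 5
60 | 9 | 9
4 | 4 | 1
After ORDER BY (5 rows):
depts.id | depts.price | depts.rank
80 | 10 | 3
60 | 9 | 9
8 | 3 | 3
4 | 4 | 1
3 | 1 | 5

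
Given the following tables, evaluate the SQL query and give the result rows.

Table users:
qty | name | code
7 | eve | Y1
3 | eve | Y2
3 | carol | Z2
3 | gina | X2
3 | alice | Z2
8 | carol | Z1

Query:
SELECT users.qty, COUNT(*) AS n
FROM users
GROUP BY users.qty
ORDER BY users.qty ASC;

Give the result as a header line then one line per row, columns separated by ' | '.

== RESULT ==
users.qty | n
3 | 4
7 | 1
8 | 1

Derivation:
After GROUP BY (3 rows):
users.qty | n
7 | 1
3 | 4
8 | 1
After ORDER BY (3 rows):
users.qty | n
3 | 4
7 | 1
8 | 1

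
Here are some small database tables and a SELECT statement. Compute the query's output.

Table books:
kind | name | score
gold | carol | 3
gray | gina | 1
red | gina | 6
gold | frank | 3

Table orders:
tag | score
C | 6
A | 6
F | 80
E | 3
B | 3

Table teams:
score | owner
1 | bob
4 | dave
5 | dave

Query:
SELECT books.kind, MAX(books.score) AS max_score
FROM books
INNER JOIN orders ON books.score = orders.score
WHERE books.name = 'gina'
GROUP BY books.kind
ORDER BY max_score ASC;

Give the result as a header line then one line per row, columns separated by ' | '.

After JOIN orders (6 rows):
books.kind | books.name | books.score | orders.tag | orders.score
gold | carol | 3 | E | 3
gold | carol | 3 | B | 3
red | gina | 6 | C | 6
red | gina | 6 | A | 6
gold | frank | 3 | E | 3
gold | frank | 3 | B | 3
After WHERE (2 rows):
books.kind | books.name | books.score | orders.tag | orders.score
red | gina | 6 | C | 6
red | gina | 6 | A | 6
After GROUP BY (1 rows):
books.kind | max_score
red | 6
After ORDER BY (1 rows):
books.kind | max_score
red | 6

== RESULT ==
books.kind | max_score
red | 6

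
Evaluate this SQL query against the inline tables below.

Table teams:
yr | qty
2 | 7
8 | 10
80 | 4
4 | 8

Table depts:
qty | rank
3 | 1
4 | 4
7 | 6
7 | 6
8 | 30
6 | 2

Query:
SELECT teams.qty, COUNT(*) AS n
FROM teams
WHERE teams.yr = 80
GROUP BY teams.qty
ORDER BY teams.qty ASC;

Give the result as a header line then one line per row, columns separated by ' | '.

After WHERE (1 rows):
teams.yr | teams.qty
80 | 4
After GROUP BY (1 rows):
teams.qty | n
4 | 1
After ORDER BY (1 rows):
teams.qty | n
4 | 1

== RESULT ==
teams.qty | n
4 | 1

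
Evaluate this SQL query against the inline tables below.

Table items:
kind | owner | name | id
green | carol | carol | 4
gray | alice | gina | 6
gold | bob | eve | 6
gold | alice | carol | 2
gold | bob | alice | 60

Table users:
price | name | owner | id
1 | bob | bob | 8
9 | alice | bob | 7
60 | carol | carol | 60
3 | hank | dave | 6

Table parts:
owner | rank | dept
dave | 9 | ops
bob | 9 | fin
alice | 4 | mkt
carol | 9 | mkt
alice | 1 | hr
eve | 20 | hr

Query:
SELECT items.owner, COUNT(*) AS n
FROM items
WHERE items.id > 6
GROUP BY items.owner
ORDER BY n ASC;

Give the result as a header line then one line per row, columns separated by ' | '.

After WHERE (1 rows):
items.kind | items.owner | items.name | items.id
gold | bob | alice | 60
After GROUP BY (1 rows):
items.owner | n
bob | 1
After ORDER BY (1 rows):
items.owner | n
bob | 1

== RESULT ==
items.owner | n
bob | 1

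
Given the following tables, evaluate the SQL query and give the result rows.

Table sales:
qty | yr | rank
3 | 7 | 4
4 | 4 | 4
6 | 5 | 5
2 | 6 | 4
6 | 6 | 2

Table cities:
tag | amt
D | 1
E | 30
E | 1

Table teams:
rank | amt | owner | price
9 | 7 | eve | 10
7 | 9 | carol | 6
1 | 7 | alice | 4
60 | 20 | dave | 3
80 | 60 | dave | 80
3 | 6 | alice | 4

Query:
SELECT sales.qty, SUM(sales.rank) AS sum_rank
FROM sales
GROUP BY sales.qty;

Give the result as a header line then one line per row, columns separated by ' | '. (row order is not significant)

After GROUP BY (4 rows):
sales.qty | sum_rank
3 | 4
4 | 4
6 | 7
2 | 4

== RESULT ==
sales.qty | sum_rank
3 | 4
4 | 4
6 | 7
2 | 4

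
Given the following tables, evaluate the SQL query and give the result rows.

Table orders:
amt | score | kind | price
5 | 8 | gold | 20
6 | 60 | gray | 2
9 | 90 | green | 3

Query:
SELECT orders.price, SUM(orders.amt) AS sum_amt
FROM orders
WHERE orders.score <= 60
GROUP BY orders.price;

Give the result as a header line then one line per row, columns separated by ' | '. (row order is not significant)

After WHERE (2 rows):
orders.amt | orders.score | orders.kind | orders.price
5 | 8 | gold | 20
6 | 60 | gray | 2
After GROUP BY (2 rows):
orders.price | sum_amt
20 | 5
2 | 6

== RESULT ==
orders.price | sum_amt
20 | 5
2 | 6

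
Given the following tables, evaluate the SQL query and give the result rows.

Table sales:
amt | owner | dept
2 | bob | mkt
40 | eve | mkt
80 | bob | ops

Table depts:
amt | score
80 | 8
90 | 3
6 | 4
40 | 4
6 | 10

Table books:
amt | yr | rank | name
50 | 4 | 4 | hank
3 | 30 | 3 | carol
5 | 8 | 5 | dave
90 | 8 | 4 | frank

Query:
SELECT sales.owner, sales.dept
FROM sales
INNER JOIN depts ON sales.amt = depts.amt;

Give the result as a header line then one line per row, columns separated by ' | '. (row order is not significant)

After JOIN depts (2 rows):
sales.amt | sales.owner | sales.dept | depts.amt | depts.score
40 | eve | mkt | 40 | 4
80 | bob | ops | 80 | 8
After SELECT (2 rows):
sales.owner | sales.dept
eve | mkt
bob | ops

== RESULT ==
sales.owner | sales.dept
eve | mkt
bob | ops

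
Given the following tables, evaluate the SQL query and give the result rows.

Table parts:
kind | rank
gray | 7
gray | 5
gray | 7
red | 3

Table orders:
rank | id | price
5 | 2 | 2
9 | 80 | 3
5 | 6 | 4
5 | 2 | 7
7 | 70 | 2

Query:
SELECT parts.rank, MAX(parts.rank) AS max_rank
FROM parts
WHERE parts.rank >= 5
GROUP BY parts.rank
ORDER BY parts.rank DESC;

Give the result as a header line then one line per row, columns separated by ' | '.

After WHERE (3 rows):
parts.kind | parts.rank
gray | 7
gray | 5
gray | 7
After GROUP BY (2 rows):
parts.rank | max_rank
7 | 7
5 | 5
After ORDER BY (2 rows):
parts.rank | max_rank
7 | 7
5 | 5

== RESULT ==
parts.rank | max_rank
7 | 7
5 | 5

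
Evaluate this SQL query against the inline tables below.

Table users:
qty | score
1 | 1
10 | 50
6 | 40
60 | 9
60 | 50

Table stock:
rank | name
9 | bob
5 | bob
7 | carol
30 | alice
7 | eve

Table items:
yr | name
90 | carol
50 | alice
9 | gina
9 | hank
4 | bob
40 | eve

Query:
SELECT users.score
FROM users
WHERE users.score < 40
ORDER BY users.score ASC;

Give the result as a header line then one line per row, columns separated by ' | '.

== RESULT ==
users.score
1
9

Derivation:
After WHERE (2 rows):
users.qty | users.score
1 | 1
60 | 9
After SELECT (2 rows):
users.score
1
9
After ORDER BY (2 rows):
users.score
1
9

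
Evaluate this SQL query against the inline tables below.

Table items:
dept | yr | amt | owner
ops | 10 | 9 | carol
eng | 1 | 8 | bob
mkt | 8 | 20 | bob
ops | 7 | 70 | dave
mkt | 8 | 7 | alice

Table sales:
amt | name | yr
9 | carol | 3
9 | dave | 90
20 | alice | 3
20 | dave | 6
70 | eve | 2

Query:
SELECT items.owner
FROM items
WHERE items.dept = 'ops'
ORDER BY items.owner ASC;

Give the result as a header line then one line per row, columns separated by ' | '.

== RESULT ==
items.owner
carol
dave

Derivation:
After WHERE (2 rows):
items.dept | items.yr | items.amt | items.owner
ops | 10 | 9 | carol
ops | 7 | 70 | dave
After SELECT (2 rows):
items.owner
carol
dave
After ORDER BY (2 rows):
items.owner
carol
dave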